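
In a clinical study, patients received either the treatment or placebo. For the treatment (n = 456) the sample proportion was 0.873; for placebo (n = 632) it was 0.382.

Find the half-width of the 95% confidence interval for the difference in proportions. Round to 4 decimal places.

0.0487

SE₁ = √(p̂₁(1−p̂₁)/n₁) = √(0.8730·0.1270/456) = 0.01559; SE₂ = √(0.3820·0.6180/632) = 0.01933.
Independent samples: SE of the difference = √(SE₁² + SE₂²) = √(0.0002430481 + 0.0003736489) = 0.02483.
z* for 95% confidence is 1.960, so the margin of error is 1.960 × 0.02483 = 0.04867.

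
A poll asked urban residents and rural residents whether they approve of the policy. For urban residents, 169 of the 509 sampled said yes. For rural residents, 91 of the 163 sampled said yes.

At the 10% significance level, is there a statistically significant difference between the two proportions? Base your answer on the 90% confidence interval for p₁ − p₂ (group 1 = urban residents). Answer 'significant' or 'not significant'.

p̂₁ = 169/509 = 0.3320 and p̂₂ = 91/163 = 0.5583.
SE₁ = √(p̂₁(1−p̂₁)/n₁) = √(0.3320·0.6680/509) = 0.02087; SE₂ = √(0.5583·0.4417/163) = 0.03890.
Independent samples: SE of the difference = √(SE₁² + SE₂²) = √(0.0004355569 + 0.00151321) = 0.04414.
z* for 90% confidence is 1.645, so the margin of error is 1.645 × 0.04414 = 0.07261.
Point estimate p̂₁ − p̂₂ = 0.3320 − 0.5583 = -0.2263.
-0.2263 ± 0.07261 → (-0.29891, -0.15369).
The interval (-0.29891, -0.15369) does not contain 0, so the difference is significant.

significant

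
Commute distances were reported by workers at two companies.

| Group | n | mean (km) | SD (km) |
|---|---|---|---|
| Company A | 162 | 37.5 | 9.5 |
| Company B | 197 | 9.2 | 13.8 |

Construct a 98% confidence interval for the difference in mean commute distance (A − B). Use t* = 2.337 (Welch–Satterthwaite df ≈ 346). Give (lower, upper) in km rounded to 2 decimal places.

SE₁ = s₁/√n₁ = 9.5/√162 = 0.7464; SE₂ = 13.8/√197 = 0.9832.
Independent samples, unequal variances: SE_diff = √(SE₁² + SE₂²) = √(0.55711296 + 0.96668224) = 1.2344.
t* = 2.337, so margin of error = 2.337 × 1.2344 = 2.8848.
Difference in means = 37.5 − 9.2 = 28.3000.
28.3000 ± 2.8848 → (25.42, 31.18).

(25.42, 31.18)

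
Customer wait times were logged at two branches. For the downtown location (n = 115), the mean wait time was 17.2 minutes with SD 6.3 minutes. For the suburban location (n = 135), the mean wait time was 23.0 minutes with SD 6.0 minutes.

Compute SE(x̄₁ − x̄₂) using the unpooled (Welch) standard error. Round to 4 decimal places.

0.7822

Standard errors of each mean: 6.3/√115 = 0.5875 and 6.0/√135 = 0.5164.
SE(x̄₁ − x̄₂) = √(0.5875² + 0.5164²) = 0.7822 for independent samples with unequal variances.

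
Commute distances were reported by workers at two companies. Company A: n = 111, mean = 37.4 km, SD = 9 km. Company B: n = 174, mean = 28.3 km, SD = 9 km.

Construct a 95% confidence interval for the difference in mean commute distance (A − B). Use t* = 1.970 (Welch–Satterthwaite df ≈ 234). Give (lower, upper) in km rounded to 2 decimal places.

SE₁ = s₁/√n₁ = 9/√111 = 0.8542; SE₂ = 9/√174 = 0.6823.
Independent samples, unequal variances: SE_diff = √(SE₁² + SE₂²) = √(0.72965764 + 0.46553329) = 1.0932.
t* = 1.970, so margin of error = 1.970 × 1.0932 = 2.1536.
Difference in means = 37.4 − 28.3 = 9.1000.
9.1000 ± 2.1536 → (6.95, 11.25).

(6.95, 11.25)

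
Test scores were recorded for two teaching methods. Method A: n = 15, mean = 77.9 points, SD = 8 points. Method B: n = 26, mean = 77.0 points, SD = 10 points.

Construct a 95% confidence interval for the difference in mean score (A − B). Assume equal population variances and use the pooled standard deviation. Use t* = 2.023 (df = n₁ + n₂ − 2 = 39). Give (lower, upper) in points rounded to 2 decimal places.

Pooled variance s_p² = [14·8² + 25·10²] / (15+26−2) = 87.0769, so s_p = 9.3315.
SE_diff = s_p·√(1/n₁ + 1/n₂) = 9.3315·√(1/15 + 1/26) = 3.0256.
t* = 2.023; margin = 2.023 × 3.0256 = 6.1208.
Difference = 77.9 − 77.0 = 0.9000.
0.9000 ± 6.1208 → (-5.22, 7.02).

(-5.22, 7.02)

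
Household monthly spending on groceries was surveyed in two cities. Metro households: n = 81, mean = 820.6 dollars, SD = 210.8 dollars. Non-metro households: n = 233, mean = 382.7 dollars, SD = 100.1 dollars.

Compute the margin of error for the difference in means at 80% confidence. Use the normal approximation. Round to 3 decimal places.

Standard errors of each mean: 210.8/√81 = 23.4222 and 100.1/√233 = 6.5578.
SE(x̄₁ − x̄₂) = √(23.4222² + 6.5578²) = 24.3229 for independent samples with unequal variances.
With z* = 1.282, the margin is 1.282 × 24.3229 = 31.1820.

31.182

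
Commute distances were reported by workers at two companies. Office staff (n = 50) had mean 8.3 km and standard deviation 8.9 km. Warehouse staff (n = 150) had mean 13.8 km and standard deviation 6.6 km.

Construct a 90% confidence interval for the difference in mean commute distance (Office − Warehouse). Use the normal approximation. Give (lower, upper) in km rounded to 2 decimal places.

(-7.75, -3.25)

Standard errors of each mean: 8.9/√50 = 1.2587 and 6.6/√150 = 0.5389.
SE(x̄₁ − x̄₂) = √(1.2587² + 0.5389²) = 1.3692 for independent samples with unequal variances.
With z* = 1.645, the margin is 1.645 × 1.3692 = 2.2523.
x̄₁ − x̄₂ = 8.3 − 13.8 = -5.5000; the interval is -5.5000 ± 2.2523 = (-7.75, -3.25).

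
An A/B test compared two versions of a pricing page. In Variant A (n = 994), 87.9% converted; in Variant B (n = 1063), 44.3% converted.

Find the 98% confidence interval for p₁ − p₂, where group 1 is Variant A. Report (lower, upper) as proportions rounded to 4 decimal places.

(0.3932, 0.4788)

The two standard errors are √(0.8790×0.1210/994) = 0.01034 and √(0.4430×0.5570/1063) = 0.01524.
Because the samples are independent, SE_diff = √(0.01034² + 0.01524²) = 0.01842.
Using z* = 2.326 for 98%, ME = 2.326 × 0.01842 = 0.04284.
p̂₁ − p̂₂ = 0.4360; interval 0.4360 ± 0.04284 gives (0.3932, 0.4788).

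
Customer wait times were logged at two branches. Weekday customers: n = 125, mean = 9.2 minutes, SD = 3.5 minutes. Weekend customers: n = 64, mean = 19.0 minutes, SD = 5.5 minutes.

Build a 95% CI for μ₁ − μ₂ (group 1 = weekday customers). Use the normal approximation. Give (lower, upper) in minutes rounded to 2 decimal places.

(-11.28, -8.32)

Standard errors of each mean: 3.5/√125 = 0.3130 and 5.5/√64 = 0.6875.
SE(x̄₁ − x̄₂) = √(0.3130² + 0.6875²) = 0.7554 for independent samples with unequal variances.
With z* = 1.960, the margin is 1.960 × 0.7554 = 1.4806.
x̄₁ − x̄₂ = 9.2 − 19.0 = -9.8000; the interval is -9.8000 ± 1.4806 = (-11.28, -8.32).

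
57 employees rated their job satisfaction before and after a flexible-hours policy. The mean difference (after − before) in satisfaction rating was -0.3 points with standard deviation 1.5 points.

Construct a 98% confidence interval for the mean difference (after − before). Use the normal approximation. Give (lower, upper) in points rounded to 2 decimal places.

(-0.76, 0.16)

Paired design: SE = s_d/√n = 1.5/√57 = 0.1987.
z* = 2.326; margin of error = 2.326 × 0.1987 = 0.4622.
-0.3 ± 0.4622 → (-0.76, 0.16).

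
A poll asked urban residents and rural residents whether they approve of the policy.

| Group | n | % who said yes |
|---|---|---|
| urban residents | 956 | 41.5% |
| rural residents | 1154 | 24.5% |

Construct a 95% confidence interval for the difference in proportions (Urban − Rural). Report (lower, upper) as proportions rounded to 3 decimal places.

(0.130, 0.210)

The two standard errors are √(0.4150×0.5850/956) = 0.01594 and √(0.2450×0.7550/1154) = 0.01266.
Because the samples are independent, SE_diff = √(0.01594² + 0.01266²) = 0.02036.
Using z* = 1.960 for 95%, ME = 1.960 × 0.02036 = 0.03991.
p̂₁ − p̂₂ = 0.1700; interval 0.1700 ± 0.03991 gives (0.130, 0.210).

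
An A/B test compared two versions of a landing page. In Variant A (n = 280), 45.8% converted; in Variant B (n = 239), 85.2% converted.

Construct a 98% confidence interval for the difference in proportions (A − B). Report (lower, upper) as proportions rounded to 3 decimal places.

(-0.481, -0.307)

Each SE is √(p̂(1−p̂)/n): √(0.4580·0.5420/280) = 0.02978 and √(0.8520·0.1480/239) = 0.02297.
SE(p̂₁ − p̂₂) = √(SE₁² + SE₂²) = √(0.0008868484 + 0.0005276209) = 0.03761, since the two samples are independent.
At 98% confidence z* = 2.326; margin = 2.326 × 0.03761 = 0.08748.
The difference is 0.4580 − 0.8520 = -0.3940, so the interval is -0.3940 ± 0.08748 = (-0.481, -0.307).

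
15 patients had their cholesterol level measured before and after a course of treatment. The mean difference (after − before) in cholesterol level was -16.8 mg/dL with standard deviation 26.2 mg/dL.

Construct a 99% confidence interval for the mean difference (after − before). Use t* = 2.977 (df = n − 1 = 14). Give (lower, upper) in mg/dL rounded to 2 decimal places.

(-36.94, 3.34)

This is a matched-pairs design, so SE = s_d/√n = 26.2/√15 = 6.7648.
Margin = 2.977 × 6.7648 = 20.1388; the interval is -16.8 ± 20.1388 = (-36.94, 3.34).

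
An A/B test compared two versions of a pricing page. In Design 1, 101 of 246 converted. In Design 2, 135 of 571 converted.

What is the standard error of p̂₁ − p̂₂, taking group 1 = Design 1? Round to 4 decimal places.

First, p̂₁ = 101/246 = 0.4106; p̂₂ = 135/571 = 0.2364.
The two standard errors are √(0.4106×0.5894/246) = 0.03137 and √(0.2364×0.7636/571) = 0.01778.
Because the samples are independent, SE_diff = √(0.03137² + 0.01778²) = 0.03606.

0.0361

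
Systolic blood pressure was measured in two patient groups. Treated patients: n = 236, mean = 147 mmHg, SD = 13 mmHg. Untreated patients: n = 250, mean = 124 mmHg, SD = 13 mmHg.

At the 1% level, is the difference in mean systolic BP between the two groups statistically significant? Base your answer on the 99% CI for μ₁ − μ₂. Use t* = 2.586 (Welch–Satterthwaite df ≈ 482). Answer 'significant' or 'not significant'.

significant

SE₁ = s₁/√n₁ = 13/√236 = 0.8462; SE₂ = 13/√250 = 0.8222.
Independent samples, unequal variances: SE_diff = √(SE₁² + SE₂²) = √(0.71605444 + 0.67601284) = 1.1799.
t* = 2.586, so margin of error = 2.586 × 1.1799 = 3.0512.
Difference in means = 147 − 124 = 23.0000.
23.0000 ± 3.0512 → (19.9488, 26.0512).
The interval (19.9488, 26.0512) does not contain 0, so the difference is significant.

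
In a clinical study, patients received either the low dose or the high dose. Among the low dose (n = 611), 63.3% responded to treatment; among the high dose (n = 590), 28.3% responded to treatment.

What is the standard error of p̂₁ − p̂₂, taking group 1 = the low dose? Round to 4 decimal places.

0.0269

Each SE is √(p̂(1−p̂)/n): √(0.6330·0.3670/611) = 0.01950 and √(0.2830·0.7170/590) = 0.01854.
SE(p̂₁ − p̂₂) = √(SE₁² + SE₂²) = √(0.00038025 + 0.0003437316) = 0.02691, since the two samples are independent.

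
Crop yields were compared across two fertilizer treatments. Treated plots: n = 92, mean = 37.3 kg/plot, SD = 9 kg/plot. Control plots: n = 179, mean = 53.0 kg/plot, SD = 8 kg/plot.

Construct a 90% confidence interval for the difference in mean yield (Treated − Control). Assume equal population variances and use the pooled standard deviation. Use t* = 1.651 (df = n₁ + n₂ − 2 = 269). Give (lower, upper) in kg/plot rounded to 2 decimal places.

(-17.47, -13.93)

s_p = √[((n₁−1)s₁² + (n₂−1)s₂²)/(n₁+n₂−2)] = √[(91·9² + 178·8²)/269] = 8.3517.
SE = 8.3517·√(1/92 + 1/179) = 1.0714.
With t* = 1.651, margin = 1.651 × 1.0714 = 1.7689.
x̄₁ − x̄₂ = 37.3 − 53.0 = -15.7000; interval -15.7000 ± 1.7689 = (-17.47, -13.93).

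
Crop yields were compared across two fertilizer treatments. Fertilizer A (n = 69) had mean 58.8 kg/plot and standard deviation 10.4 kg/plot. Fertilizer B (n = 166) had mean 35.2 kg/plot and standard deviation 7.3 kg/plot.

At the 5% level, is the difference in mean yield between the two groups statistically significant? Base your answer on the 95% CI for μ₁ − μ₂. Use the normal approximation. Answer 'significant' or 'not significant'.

significant

Standard errors of each mean: 10.4/√69 = 1.2520 and 7.3/√166 = 0.5666.
SE(x̄₁ − x̄₂) = √(1.2520² + 0.5666²) = 1.3742 for independent samples with unequal variances.
With z* = 1.960, the margin is 1.960 × 1.3742 = 2.6934.
x̄₁ − x̄₂ = 58.8 − 35.2 = 23.6000; the interval is 23.6000 ± 2.6934 = (20.9066, 26.2934).
The interval (20.9066, 26.2934) does not contain 0, so the difference is significant.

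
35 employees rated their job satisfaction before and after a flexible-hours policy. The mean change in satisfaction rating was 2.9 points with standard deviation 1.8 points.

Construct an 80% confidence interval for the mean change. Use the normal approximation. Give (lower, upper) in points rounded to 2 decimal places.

This is a matched-pairs design, so SE = s_d/√n = 1.8/√35 = 0.3043.
Margin = 1.282 × 0.3043 = 0.3901; the interval is 2.9 ± 0.3901 = (2.51, 3.29).

(2.51, 3.29)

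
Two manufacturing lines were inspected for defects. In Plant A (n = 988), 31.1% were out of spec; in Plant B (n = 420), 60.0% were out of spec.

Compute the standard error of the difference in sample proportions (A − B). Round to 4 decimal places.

The two standard errors are √(0.3110×0.6890/988) = 0.01473 and √(0.6000×0.4000/420) = 0.02390.
Because the samples are independent, SE_diff = √(0.01473² + 0.02390²) = 0.02807.

0.0281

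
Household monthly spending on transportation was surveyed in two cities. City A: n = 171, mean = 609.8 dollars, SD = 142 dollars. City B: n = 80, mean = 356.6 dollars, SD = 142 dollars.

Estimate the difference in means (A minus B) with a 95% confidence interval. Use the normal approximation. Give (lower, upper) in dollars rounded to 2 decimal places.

Per-group SEs: s₁/√n₁ = 142/√171 = 10.8590, s₂/√n₂ = 142/√80 = 15.8761.
Unpooled SE of the difference: √(117.917881 + 252.05055121) = 19.2346.
Margin of error = z* · SE = 1.960 × 19.2346 = 37.6998.
x̄₁ − x̄₂ = 609.8 − 356.6 = 253.2000.
CI: 253.2000 ± 37.6998 = (215.50, 290.90).

(215.50, 290.90)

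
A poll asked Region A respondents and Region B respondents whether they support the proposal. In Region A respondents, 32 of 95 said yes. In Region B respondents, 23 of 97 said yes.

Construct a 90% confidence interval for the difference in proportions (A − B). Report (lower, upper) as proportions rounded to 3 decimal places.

(-0.007, 0.207)

First, p̂₁ = 32/95 = 0.3368; p̂₂ = 23/97 = 0.2371.
The two standard errors are √(0.3368×0.6632/95) = 0.04849 and √(0.2371×0.7629/97) = 0.04318.
Because the samples are independent, SE_diff = √(0.04849² + 0.04318²) = 0.06493.
Using z* = 1.645 for 90%, ME = 1.645 × 0.06493 = 0.10681.
p̂₁ − p̂₂ = 0.0997; interval 0.0997 ± 0.10681 gives (-0.007, 0.207).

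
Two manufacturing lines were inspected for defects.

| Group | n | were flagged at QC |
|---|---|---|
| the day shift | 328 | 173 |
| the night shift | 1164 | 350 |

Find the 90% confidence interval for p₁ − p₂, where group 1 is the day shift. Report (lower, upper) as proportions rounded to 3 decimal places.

First, p̂₁ = 173/328 = 0.5274; p̂₂ = 350/1164 = 0.3007.
The two standard errors are √(0.5274×0.4726/328) = 0.02757 and √(0.3007×0.6993/1164) = 0.01344.
Because the samples are independent, SE_diff = √(0.02757² + 0.01344²) = 0.03067.
Using z* = 1.645 for 90%, ME = 1.645 × 0.03067 = 0.05045.
p̂₁ − p̂₂ = 0.2267; interval 0.2267 ± 0.05045 gives (0.176, 0.277).

(0.176, 0.277)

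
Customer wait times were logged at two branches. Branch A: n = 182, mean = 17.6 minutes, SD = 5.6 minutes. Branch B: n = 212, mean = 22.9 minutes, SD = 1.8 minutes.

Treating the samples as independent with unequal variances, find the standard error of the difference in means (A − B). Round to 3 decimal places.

0.433

Standard errors of each mean: 5.6/√182 = 0.4151 and 1.8/√212 = 0.1236.
SE(x̄₁ − x̄₂) = √(0.4151² + 0.1236²) = 0.4331 for independent samples with unequal variances.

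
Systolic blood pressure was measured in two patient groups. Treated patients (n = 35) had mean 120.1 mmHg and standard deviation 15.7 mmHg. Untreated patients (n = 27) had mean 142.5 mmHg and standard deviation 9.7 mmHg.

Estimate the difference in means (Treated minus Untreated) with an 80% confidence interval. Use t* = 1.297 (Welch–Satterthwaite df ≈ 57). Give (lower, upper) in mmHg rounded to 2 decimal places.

(-26.61, -18.19)

Per-group SEs: s₁/√n₁ = 15.7/√35 = 2.6538, s₂/√n₂ = 9.7/√27 = 1.8668.
Unpooled SE of the difference: √(7.04265444 + 3.48494224) = 3.2446.
Margin of error = t* · SE = 1.297 × 3.2446 = 4.2082.
x̄₁ − x̄₂ = 120.1 − 142.5 = -22.4000.
CI: -22.4000 ± 4.2082 = (-26.61, -18.19).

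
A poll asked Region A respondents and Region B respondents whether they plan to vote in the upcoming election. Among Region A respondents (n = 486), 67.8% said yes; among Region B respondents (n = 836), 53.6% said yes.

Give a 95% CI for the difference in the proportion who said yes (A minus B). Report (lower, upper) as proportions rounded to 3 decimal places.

(0.088, 0.196)

SE₁ = √(p̂₁(1−p̂₁)/n₁) = √(0.6780·0.3220/486) = 0.02119; SE₂ = √(0.5360·0.4640/836) = 0.01725.
Independent samples: SE of the difference = √(SE₁² + SE₂²) = √(0.0004490161 + 0.0002975625) = 0.02732.
z* for 95% confidence is 1.960, so the margin of error is 1.960 × 0.02732 = 0.05355.
Point estimate p̂₁ − p̂₂ = 0.6780 − 0.5360 = 0.1420.
0.1420 ± 0.05355 → (0.088, 0.196).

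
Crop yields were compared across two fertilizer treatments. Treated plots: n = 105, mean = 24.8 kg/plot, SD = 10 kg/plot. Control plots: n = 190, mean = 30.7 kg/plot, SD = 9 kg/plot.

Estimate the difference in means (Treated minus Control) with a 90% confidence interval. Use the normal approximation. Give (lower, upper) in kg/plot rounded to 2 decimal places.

Standard errors of each mean: 10/√105 = 0.9759 and 9/√190 = 0.6529.
SE(x̄₁ − x̄₂) = √(0.9759² + 0.6529²) = 1.1742 for independent samples with unequal variances.
With z* = 1.645, the margin is 1.645 × 1.1742 = 1.9316.
x̄₁ − x̄₂ = 24.8 − 30.7 = -5.9000; the interval is -5.9000 ± 1.9316 = (-7.83, -3.97).

(-7.83, -3.97)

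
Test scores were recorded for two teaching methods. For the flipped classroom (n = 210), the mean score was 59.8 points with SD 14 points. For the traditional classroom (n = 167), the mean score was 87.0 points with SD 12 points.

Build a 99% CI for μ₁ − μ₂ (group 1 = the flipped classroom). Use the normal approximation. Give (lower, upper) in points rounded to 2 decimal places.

Per-group SEs: s₁/√n₁ = 14/√210 = 0.9661, s₂/√n₂ = 12/√167 = 0.9286.
Unpooled SE of the difference: √(0.93334921 + 0.86229796) = 1.3400.
Margin of error = z* · SE = 2.576 × 1.3400 = 3.4518.
x̄₁ − x̄₂ = 59.8 − 87.0 = -27.2000.
CI: -27.2000 ± 3.4518 = (-30.65, -23.75).

(-30.65, -23.75)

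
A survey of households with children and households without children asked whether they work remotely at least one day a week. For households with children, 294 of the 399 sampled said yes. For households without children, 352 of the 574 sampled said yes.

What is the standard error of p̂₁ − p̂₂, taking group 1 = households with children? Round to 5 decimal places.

Sample proportions: 294/399 = 0.7368, 352/574 = 0.6132.
Each SE is √(p̂(1−p̂)/n): √(0.7368·0.2632/399) = 0.02205 and √(0.6132·0.3868/574) = 0.02033.
SE(p̂₁ − p̂₂) = √(SE₁² + SE₂²) = √(0.0004862025 + 0.0004133089) = 0.02999, since the two samples are independent.

0.02999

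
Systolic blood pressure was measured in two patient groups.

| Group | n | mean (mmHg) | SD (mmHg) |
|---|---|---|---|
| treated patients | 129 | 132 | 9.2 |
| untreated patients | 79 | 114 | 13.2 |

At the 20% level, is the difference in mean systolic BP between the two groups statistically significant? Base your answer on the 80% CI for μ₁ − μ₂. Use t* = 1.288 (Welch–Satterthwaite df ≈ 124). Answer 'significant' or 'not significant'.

SE₁ = s₁/√n₁ = 9.2/√129 = 0.8100; SE₂ = 13.2/√79 = 1.4851.
Independent samples, unequal variances: SE_diff = √(SE₁² + SE₂²) = √(0.6561 + 2.20552201) = 1.6916.
t* = 1.288, so margin of error = 1.288 × 1.6916 = 2.1788.
Difference in means = 132 − 114 = 18.0000.
18.0000 ± 2.1788 → (15.8212, 20.1788).
The interval (15.8212, 20.1788) does not contain 0, so the difference is significant.

significant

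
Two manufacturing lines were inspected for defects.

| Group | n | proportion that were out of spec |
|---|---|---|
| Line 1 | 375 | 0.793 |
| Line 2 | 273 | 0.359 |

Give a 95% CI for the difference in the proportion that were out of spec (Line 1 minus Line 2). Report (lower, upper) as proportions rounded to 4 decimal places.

Each SE is √(p̂(1−p̂)/n): √(0.7930·0.2070/375) = 0.02092 and √(0.3590·0.6410/273) = 0.02903.
SE(p̂₁ − p̂₂) = √(SE₁² + SE₂²) = √(0.0004376464 + 0.0008427409) = 0.03578, since the two samples are independent.
At 95% confidence z* = 1.960; margin = 1.960 × 0.03578 = 0.07013.
The difference is 0.7930 − 0.3590 = 0.4340, so the interval is 0.4340 ± 0.07013 = (0.3639, 0.5041).

(0.3639, 0.5041)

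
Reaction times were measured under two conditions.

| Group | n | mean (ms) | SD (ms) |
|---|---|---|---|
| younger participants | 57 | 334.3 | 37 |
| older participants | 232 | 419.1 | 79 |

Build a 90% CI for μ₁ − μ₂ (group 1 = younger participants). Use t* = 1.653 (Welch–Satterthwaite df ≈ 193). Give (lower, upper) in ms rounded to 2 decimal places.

(-96.60, -73.00)

Per-group SEs: s₁/√n₁ = 37/√57 = 4.9008, s₂/√n₂ = 79/√232 = 5.1866.
Unpooled SE of the difference: √(24.01784064 + 26.90081956) = 7.1357.
Margin of error = t* · SE = 1.653 × 7.1357 = 11.7953.
x̄₁ − x̄₂ = 334.3 − 419.1 = -84.8000.
CI: -84.8000 ± 11.7953 = (-96.60, -73.00).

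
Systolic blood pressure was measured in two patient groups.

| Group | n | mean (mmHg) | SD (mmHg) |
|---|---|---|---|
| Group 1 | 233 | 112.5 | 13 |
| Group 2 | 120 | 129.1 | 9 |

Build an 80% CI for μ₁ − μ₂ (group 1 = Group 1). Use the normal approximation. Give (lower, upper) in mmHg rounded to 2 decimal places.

SE₁ = s₁/√n₁ = 13/√233 = 0.8517; SE₂ = 9/√120 = 0.8216.
Independent samples, unequal variances: SE_diff = √(SE₁² + SE₂²) = √(0.72539289 + 0.67502656) = 1.1834.
z* = 1.282, so margin of error = 1.282 × 1.1834 = 1.5171.
Difference in means = 112.5 − 129.1 = -16.6000.
-16.6000 ± 1.5171 → (-18.12, -15.08).

(-18.12, -15.08)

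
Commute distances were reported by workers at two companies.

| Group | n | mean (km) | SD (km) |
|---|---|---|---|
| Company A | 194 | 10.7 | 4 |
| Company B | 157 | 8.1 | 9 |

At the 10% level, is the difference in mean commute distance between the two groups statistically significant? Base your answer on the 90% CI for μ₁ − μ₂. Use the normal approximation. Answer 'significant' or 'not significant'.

Standard errors of each mean: 4/√194 = 0.2872 and 9/√157 = 0.7183.
SE(x̄₁ − x̄₂) = √(0.2872² + 0.7183²) = 0.7736 for independent samples with unequal variances.
With z* = 1.645, the margin is 1.645 × 0.7736 = 1.2726.
x̄₁ − x̄₂ = 10.7 − 8.1 = 2.6000; the interval is 2.6000 ± 1.2726 = (1.3274, 3.8726).
The interval (1.3274, 3.8726) does not contain 0, so the difference is significant.

significant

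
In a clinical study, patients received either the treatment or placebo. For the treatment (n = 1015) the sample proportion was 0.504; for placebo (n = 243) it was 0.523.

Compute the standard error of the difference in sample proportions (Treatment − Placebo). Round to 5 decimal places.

Each SE is √(p̂(1−p̂)/n): √(0.5040·0.4960/1015) = 0.01569 and √(0.5230·0.4770/243) = 0.03204.
SE(p̂₁ − p̂₂) = √(SE₁² + SE₂²) = √(0.0002461761 + 0.0010265616) = 0.03568, since the two samples are independent.

0.03568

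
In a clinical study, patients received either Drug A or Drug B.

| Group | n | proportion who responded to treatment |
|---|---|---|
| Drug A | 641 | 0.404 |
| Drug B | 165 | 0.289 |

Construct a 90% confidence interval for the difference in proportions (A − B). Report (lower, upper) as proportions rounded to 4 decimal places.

The two standard errors are √(0.4040×0.5960/641) = 0.01938 and √(0.2890×0.7110/165) = 0.03529.
Because the samples are independent, SE_diff = √(0.01938² + 0.03529²) = 0.04026.
Using z* = 1.645 for 90%, ME = 1.645 × 0.04026 = 0.06623.
p̂₁ − p̂₂ = 0.1150; interval 0.1150 ± 0.06623 gives (0.0488, 0.1812).

(0.0488, 0.1812)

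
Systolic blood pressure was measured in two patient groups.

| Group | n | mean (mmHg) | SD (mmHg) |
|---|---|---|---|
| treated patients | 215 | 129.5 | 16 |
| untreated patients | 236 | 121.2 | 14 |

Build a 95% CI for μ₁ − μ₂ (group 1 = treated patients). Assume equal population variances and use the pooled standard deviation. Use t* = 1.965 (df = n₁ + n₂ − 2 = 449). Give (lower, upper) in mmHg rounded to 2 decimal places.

(5.52, 11.08)

s_p = √[((n₁−1)s₁² + (n₂−1)s₂²)/(n₁+n₂−2)] = √[(214·16² + 235·14²)/449] = 14.9866.
SE = 14.9866·√(1/215 + 1/236) = 1.4129.
With t* = 1.965, margin = 1.965 × 1.4129 = 2.7763.
x̄₁ − x̄₂ = 129.5 − 121.2 = 8.3000; interval 8.3000 ± 2.7763 = (5.52, 11.08).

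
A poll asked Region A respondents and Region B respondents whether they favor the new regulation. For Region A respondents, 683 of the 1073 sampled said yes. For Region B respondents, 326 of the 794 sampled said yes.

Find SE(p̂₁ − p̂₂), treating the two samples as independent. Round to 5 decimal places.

First, p̂₁ = 683/1073 = 0.6365; p̂₂ = 326/794 = 0.4106.
The two standard errors are √(0.6365×0.3635/1073) = 0.01468 and √(0.4106×0.5894/794) = 0.01746.
Because the samples are independent, SE_diff = √(0.01468² + 0.01746²) = 0.02281.

0.02281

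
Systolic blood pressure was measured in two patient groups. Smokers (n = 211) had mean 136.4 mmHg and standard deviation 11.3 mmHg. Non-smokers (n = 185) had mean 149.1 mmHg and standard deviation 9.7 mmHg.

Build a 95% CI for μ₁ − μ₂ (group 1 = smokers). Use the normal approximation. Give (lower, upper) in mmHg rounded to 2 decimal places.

(-14.77, -10.63)

Per-group SEs: s₁/√n₁ = 11.3/√211 = 0.7779, s₂/√n₂ = 9.7/√185 = 0.7132.
Unpooled SE of the difference: √(0.60512841 + 0.50865424) = 1.0554.
Margin of error = z* · SE = 1.960 × 1.0554 = 2.0686.
x̄₁ − x̄₂ = 136.4 − 149.1 = -12.7000.
CI: -12.7000 ± 2.0686 = (-14.77, -10.63).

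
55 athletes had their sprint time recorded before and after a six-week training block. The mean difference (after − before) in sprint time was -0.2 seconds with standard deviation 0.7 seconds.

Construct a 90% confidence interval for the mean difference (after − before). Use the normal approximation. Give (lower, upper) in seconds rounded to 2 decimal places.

Paired design: SE = s_d/√n = 0.7/√55 = 0.0944.
z* = 1.645; margin of error = 1.645 × 0.0944 = 0.1553.
-0.2 ± 0.1553 → (-0.36, -0.04).

(-0.36, -0.04)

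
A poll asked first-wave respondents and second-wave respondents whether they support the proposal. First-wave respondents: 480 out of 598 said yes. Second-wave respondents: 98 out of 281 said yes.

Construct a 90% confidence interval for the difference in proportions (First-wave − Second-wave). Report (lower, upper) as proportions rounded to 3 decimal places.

Sample proportions: 480/598 = 0.8027, 98/281 = 0.3488.
Each SE is √(p̂(1−p̂)/n): √(0.8027·0.1973/598) = 0.01627 and √(0.3488·0.6512/281) = 0.02843.
SE(p̂₁ − p̂₂) = √(SE₁² + SE₂²) = √(0.0002647129 + 0.0008082649) = 0.03276, since the two samples are independent.
At 90% confidence z* = 1.645; margin = 1.645 × 0.03276 = 0.05389.
The difference is 0.8027 − 0.3488 = 0.4539, so the interval is 0.4539 ± 0.05389 = (0.400, 0.508).

(0.400, 0.508)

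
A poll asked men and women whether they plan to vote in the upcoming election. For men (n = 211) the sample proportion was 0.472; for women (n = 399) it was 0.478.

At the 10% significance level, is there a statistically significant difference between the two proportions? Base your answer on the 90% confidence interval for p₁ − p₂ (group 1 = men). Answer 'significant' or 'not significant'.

not significant

SE₁ = √(p̂₁(1−p̂₁)/n₁) = √(0.4720·0.5280/211) = 0.03437; SE₂ = √(0.4780·0.5220/399) = 0.02501.
Independent samples: SE of the difference = √(SE₁² + SE₂²) = √(0.0011812969 + 0.0006255001) = 0.04251.
z* for 90% confidence is 1.645, so the margin of error is 1.645 × 0.04251 = 0.06993.
Point estimate p̂₁ − p̂₂ = 0.4720 − 0.4780 = -0.0060.
-0.0060 ± 0.06993 → (-0.07593, 0.06393).
The interval (-0.07593, 0.06393) contains 0, so the difference is not significant.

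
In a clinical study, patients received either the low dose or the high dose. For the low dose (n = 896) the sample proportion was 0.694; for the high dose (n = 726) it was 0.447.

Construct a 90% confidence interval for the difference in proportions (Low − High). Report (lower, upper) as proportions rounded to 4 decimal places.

The two standard errors are √(0.6940×0.3060/896) = 0.01540 and √(0.4470×0.5530/726) = 0.01845.
Because the samples are independent, SE_diff = √(0.01540² + 0.01845²) = 0.02403.
Using z* = 1.645 for 90%, ME = 1.645 × 0.02403 = 0.03953.
p̂₁ − p̂₂ = 0.2470; interval 0.2470 ± 0.03953 gives (0.2075, 0.2865).

(0.2075, 0.2865)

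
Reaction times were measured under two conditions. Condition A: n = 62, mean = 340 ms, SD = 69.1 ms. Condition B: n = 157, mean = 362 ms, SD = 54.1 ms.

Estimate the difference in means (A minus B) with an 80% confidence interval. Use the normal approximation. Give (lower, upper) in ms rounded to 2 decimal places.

Per-group SEs: s₁/√n₁ = 69.1/√62 = 8.7757, s₂/√n₂ = 54.1/√157 = 4.3177.
Unpooled SE of the difference: √(77.01291049 + 18.64253329) = 9.7804.
Margin of error = z* · SE = 1.282 × 9.7804 = 12.5385.
x̄₁ − x̄₂ = 340 − 362 = -22.0000.
CI: -22.0000 ± 12.5385 = (-34.54, -9.46).

(-34.54, -9.46)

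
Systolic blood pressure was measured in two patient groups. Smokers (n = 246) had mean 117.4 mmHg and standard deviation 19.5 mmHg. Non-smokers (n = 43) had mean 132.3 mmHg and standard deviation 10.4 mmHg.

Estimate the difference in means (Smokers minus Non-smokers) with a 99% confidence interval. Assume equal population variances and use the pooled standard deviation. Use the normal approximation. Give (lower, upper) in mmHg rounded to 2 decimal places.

Pooled variance s_p² = [245·19.5² + 42·10.4²] / (246+43−2) = 340.4320, so s_p = 18.4508.
SE_diff = s_p·√(1/n₁ + 1/n₂) = 18.4508·√(1/246 + 1/43) = 3.0497.
z* = 2.576; margin = 2.576 × 3.0497 = 7.8560.
Difference = 117.4 − 132.3 = -14.9000.
-14.9000 ± 7.8560 → (-22.76, -7.04).

(-22.76, -7.04)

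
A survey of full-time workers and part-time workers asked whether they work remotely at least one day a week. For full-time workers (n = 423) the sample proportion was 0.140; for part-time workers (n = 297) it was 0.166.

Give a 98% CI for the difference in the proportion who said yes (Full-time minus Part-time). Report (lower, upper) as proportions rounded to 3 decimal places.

SE₁ = √(p̂₁(1−p̂₁)/n₁) = √(0.1400·0.8600/423) = 0.01687; SE₂ = √(0.1660·0.8340/297) = 0.02159.
Independent samples: SE of the difference = √(SE₁² + SE₂²) = √(0.0002845969 + 0.0004661281) = 0.02740.
z* for 98% confidence is 2.326, so the margin of error is 2.326 × 0.02740 = 0.06373.
Point estimate p̂₁ − p̂₂ = 0.1400 − 0.1660 = -0.0260.
-0.0260 ± 0.06373 → (-0.090, 0.038).

(-0.090, 0.038)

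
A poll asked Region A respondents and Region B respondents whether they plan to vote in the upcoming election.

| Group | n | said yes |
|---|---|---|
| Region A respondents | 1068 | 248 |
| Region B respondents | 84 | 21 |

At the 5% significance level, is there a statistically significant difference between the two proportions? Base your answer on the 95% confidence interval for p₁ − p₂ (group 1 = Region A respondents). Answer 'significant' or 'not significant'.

Sample proportions: 248/1068 = 0.2322, 21/84 = 0.2500.
Each SE is √(p̂(1−p̂)/n): √(0.2322·0.7678/1068) = 0.01292 and √(0.2500·0.7500/84) = 0.04725.
SE(p̂₁ − p̂₂) = √(SE₁² + SE₂²) = √(0.0001669264 + 0.0022325625) = 0.04898, since the two samples are independent.
At 95% confidence z* = 1.960; margin = 1.960 × 0.04898 = 0.09600.
The difference is 0.2322 − 0.2500 = -0.0178, so the interval is -0.0178 ± 0.09600 = (-0.11380, 0.07820).
The interval (-0.11380, 0.07820) contains 0, so the difference is not significant.

not significant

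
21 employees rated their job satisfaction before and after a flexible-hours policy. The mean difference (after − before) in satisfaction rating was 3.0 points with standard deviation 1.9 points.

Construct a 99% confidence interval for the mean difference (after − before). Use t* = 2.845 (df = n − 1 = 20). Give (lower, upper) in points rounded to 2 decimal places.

(1.82, 4.18)

Paired design: SE = s_d/√n = 1.9/√21 = 0.4146.
t* = 2.845; margin of error = 2.845 × 0.4146 = 1.1795.
3.0 ± 1.1795 → (1.82, 4.18).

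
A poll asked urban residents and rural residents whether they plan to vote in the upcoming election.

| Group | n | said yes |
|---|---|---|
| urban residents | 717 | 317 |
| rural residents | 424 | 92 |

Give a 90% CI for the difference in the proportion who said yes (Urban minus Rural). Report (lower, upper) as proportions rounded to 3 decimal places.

(0.180, 0.270)

p̂₁ = 317/717 = 0.4421 and p̂₂ = 92/424 = 0.2170.
SE₁ = √(p̂₁(1−p̂₁)/n₁) = √(0.4421·0.5579/717) = 0.01855; SE₂ = √(0.2170·0.7830/424) = 0.02002.
Independent samples: SE of the difference = √(SE₁² + SE₂²) = √(0.0003441025 + 0.0004008004) = 0.02729.
z* for 90% confidence is 1.645, so the margin of error is 1.645 × 0.02729 = 0.04489.
Point estimate p̂₁ − p̂₂ = 0.4421 − 0.2170 = 0.2251.
0.2251 ± 0.04489 → (0.180, 0.270).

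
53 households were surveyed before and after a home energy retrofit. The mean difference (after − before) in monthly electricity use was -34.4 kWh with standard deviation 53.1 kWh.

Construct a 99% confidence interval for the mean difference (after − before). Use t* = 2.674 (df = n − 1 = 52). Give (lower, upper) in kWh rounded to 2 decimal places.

Paired design: SE = s_d/√n = 53.1/√53 = 7.2938.
t* = 2.674; margin of error = 2.674 × 7.2938 = 19.5036.
-34.4 ± 19.5036 → (-53.90, -14.90).

(-53.90, -14.90)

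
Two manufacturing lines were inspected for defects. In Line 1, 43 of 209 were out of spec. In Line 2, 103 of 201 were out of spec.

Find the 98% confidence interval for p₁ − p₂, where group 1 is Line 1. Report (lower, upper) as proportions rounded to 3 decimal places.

First, p̂₁ = 43/209 = 0.2057; p̂₂ = 103/201 = 0.5124.
The two standard errors are √(0.2057×0.7943/209) = 0.02796 and √(0.5124×0.4876/201) = 0.03526.
Because the samples are independent, SE_diff = √(0.02796² + 0.03526²) = 0.04500.
Using z* = 2.326 for 98%, ME = 2.326 × 0.04500 = 0.10467.
p̂₁ − p̂₂ = -0.3067; interval -0.3067 ± 0.10467 gives (-0.411, -0.202).

(-0.411, -0.202)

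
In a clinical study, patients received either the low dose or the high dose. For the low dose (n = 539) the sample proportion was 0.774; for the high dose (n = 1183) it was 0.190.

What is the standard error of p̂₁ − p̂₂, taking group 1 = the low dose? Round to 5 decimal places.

0.02132

SE₁ = √(p̂₁(1−p̂₁)/n₁) = √(0.7740·0.2260/539) = 0.01801; SE₂ = √(0.1900·0.8100/1183) = 0.01141.
Independent samples: SE of the difference = √(SE₁² + SE₂²) = √(0.0003243601 + 0.0001301881) = 0.02132.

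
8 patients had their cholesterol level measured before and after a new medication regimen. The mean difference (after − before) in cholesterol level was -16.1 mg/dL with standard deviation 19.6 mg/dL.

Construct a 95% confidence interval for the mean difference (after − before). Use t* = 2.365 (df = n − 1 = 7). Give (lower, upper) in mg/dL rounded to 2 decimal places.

(-32.49, 0.29)

This is a matched-pairs design, so SE = s_d/√n = 19.6/√8 = 6.9296.
Margin = 2.365 × 6.9296 = 16.3885; the interval is -16.1 ± 16.3885 = (-32.49, 0.29).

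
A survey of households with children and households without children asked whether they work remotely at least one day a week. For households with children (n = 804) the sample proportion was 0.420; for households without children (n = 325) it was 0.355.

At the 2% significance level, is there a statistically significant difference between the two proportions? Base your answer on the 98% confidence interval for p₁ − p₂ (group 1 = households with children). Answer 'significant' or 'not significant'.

Each SE is √(p̂(1−p̂)/n): √(0.4200·0.5800/804) = 0.01741 and √(0.3550·0.6450/325) = 0.02654.
SE(p̂₁ − p̂₂) = √(SE₁² + SE₂²) = √(0.0003031081 + 0.0007043716) = 0.03174, since the two samples are independent.
At 98% confidence z* = 2.326; margin = 2.326 × 0.03174 = 0.07383.
The difference is 0.4200 − 0.3550 = 0.0650, so the interval is 0.0650 ± 0.07383 = (-0.00883, 0.13883).
The interval (-0.00883, 0.13883) contains 0, so the difference is not significant.

not significant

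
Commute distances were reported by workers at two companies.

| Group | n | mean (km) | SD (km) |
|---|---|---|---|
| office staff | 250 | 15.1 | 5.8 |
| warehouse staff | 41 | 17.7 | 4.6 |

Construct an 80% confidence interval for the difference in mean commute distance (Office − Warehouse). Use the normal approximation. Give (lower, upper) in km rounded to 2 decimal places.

Per-group SEs: s₁/√n₁ = 5.8/√250 = 0.3668, s₂/√n₂ = 4.6/√41 = 0.7184.
Unpooled SE of the difference: √(0.13454224 + 0.51609856) = 0.8066.
Margin of error = z* · SE = 1.282 × 0.8066 = 1.0341.
x̄₁ − x̄₂ = 15.1 − 17.7 = -2.6000.
CI: -2.6000 ± 1.0341 = (-3.63, -1.57).

(-3.63, -1.57)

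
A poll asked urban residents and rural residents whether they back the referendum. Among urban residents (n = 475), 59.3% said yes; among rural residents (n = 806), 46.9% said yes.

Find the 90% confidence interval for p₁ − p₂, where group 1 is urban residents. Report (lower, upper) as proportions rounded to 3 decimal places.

SE₁ = √(p̂₁(1−p̂₁)/n₁) = √(0.5930·0.4070/475) = 0.02254; SE₂ = √(0.4690·0.5310/806) = 0.01758.
Independent samples: SE of the difference = √(SE₁² + SE₂²) = √(0.0005080516 + 0.0003090564) = 0.02859.
z* for 90% confidence is 1.645, so the margin of error is 1.645 × 0.02859 = 0.04703.
Point estimate p̂₁ − p̂₂ = 0.5930 − 0.4690 = 0.1240.
0.1240 ± 0.04703 → (0.077, 0.171).

(0.077, 0.171)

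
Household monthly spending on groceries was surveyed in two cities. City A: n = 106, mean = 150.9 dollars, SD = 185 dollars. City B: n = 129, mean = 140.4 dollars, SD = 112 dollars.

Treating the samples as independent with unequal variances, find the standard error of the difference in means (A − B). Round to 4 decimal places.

SE₁ = s₁/√n₁ = 185/√106 = 17.9688; SE₂ = 112/√129 = 9.8611.
Independent samples, unequal variances: SE_diff = √(SE₁² + SE₂²) = √(322.87777344 + 97.24129321) = 20.4968.

20.4968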